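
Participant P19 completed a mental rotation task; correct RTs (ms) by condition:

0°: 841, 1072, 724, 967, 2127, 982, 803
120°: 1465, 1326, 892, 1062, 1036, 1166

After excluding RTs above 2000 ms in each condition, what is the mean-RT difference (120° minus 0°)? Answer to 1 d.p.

0°: exclude 2127
M(0°) = 5389/6 = 898.167
M(120°) = 6947/6 = 1157.833
Difference = 1157.833 − 898.167 = 259.667 ms

259.7 ms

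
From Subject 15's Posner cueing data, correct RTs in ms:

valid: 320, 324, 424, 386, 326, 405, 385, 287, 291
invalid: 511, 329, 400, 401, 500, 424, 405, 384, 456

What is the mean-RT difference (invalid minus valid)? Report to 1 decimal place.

M(valid) = 3148/9 = 349.778
M(invalid) = 3810/9 = 423.333
Difference = 423.333 − 349.778 = 73.556 ms

73.6 ms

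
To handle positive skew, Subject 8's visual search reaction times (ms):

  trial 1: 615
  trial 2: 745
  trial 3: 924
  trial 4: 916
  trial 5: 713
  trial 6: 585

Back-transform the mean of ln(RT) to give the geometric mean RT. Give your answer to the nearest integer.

738 ms

ln(RT): 6.4216, 6.6134, 6.8287, 6.8200, 6.5695, 6.3716
Mean ln(RT) = 39.6248/6 = 6.60414
Geometric mean = exp(6.60414) = 738.14 ms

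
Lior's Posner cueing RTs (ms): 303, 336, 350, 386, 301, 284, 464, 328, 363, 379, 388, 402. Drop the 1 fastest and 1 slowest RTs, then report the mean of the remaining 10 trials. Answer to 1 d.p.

353.6 ms

Sorted: 284, 301, 303, 328, 336, 350, 363, 379, 386, 388, 402, 464
Drop lowest 1 (284) and highest 1 (464)
Remaining (n=10): Σ = 3536, mean = 3536/10 = 353.600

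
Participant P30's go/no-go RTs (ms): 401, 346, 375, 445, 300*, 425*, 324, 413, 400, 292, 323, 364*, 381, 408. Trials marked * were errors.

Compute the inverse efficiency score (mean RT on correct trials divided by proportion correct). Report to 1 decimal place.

475.3 ms

Correct trials (n=11): 401, 346, 375, 445, 324, 413, 400, 292, 323, 381, 408
Mean correct RT = 4108/11 = 373.4545 ms
Proportion correct = 11/14
IES = 373.4545 / (11/14) = 475.306 ms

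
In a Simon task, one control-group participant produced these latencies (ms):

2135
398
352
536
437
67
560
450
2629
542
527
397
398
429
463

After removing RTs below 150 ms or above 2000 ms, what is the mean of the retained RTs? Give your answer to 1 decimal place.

457.4 ms

Excluded: 67, 2135, 2629
Retained (n=12): Σ = 5489
Mean = 5489/12 = 457.4167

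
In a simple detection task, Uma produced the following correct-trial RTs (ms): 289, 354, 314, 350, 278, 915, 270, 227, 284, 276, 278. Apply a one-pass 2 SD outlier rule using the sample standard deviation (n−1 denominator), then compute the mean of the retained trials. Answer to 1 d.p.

292.0 ms

n = 11, ΣRT = 3835, M = 348.636
Σ(x−M)² = 365966.55; s = √(365966.55/10) = 191.303
Cutoffs: 348.636 ± 2·191.303 → [-34.0, 731.2]
Outside: 915 → excluded.
Retained (n=10): Σ = 2920, mean = 2920/10 = 292.000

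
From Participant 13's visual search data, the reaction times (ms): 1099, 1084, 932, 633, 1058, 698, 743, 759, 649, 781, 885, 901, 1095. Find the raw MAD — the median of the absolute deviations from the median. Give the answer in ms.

Sorted: 633, 649, 698, 743, 759, 781, 885, 901, 932, 1058, 1084, 1095, 1099 → median = 885
|x − 885|: 214, 199, 47, 252, 173, 187, 142, 126, 236, 104, 0, 16, 210
Sorted deviations: 0, 16, 47, 104, 126, 142, 173, 187, 199, 210, 214, 236, 252 → MAD = 173

173 ms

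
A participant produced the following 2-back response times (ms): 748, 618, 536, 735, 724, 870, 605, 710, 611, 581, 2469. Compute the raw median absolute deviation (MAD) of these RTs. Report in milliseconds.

99 ms

Sorted: 536, 581, 605, 611, 618, 710, 724, 735, 748, 870, 2469 → median = 710
|x − 710|: 38, 92, 174, 25, 14, 160, 105, 0, 99, 129, 1759
Sorted deviations: 0, 14, 25, 38, 92, 99, 105, 129, 160, 174, 1759 → MAD = 99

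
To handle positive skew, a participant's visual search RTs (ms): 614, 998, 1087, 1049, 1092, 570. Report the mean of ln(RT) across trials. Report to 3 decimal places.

ln(RT): 6.4200, 6.9058, 6.9912, 6.9556, 6.9958, 6.3456
Σ ln(RT) = 40.6139
Mean = 40.6139/6 = 6.76899

6.769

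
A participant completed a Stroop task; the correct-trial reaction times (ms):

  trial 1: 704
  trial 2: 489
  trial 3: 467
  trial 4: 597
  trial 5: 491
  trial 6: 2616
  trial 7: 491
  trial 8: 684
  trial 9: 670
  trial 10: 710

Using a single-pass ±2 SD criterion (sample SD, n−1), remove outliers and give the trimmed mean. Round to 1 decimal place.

589.2 ms

n = 10, ΣRT = 7919, M = 791.900
Σ(x−M)² = 3784652.90; s = √(3784652.90/9) = 648.473
Cutoffs: 791.900 ± 2·648.473 → [-505.0, 2088.8]
Outside: 2616 → excluded.
Retained (n=9): Σ = 5303, mean = 5303/9 = 589.222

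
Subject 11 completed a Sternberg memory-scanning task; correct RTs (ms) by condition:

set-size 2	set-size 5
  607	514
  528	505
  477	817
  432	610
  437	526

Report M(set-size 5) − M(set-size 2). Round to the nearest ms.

98 ms

M(set-size 2) = 2481/5 = 496.200
M(set-size 5) = 2972/5 = 594.400
Difference = 594.400 − 496.200 = 98.200 ms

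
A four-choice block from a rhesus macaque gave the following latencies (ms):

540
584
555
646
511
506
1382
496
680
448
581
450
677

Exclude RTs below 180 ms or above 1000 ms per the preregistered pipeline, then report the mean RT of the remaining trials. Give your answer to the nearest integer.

Excluded: 1382
Retained (n=12): Σ = 6674
Mean = 6674/12 = 556.1667

556 ms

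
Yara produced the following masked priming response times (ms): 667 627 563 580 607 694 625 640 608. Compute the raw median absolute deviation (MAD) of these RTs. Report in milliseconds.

Sorted: 563, 580, 607, 608, 625, 627, 640, 667, 694 → median = 625
|x − 625|: 42, 2, 62, 45, 18, 69, 0, 15, 17
Sorted deviations: 0, 2, 15, 17, 18, 42, 45, 62, 69 → MAD = 18

18 ms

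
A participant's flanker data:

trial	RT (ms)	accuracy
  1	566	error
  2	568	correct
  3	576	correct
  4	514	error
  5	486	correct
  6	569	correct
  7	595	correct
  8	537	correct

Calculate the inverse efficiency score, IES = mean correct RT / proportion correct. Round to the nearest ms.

740 ms

Correct trials (n=6): 568, 576, 486, 569, 595, 537
Mean correct RT = 3331/6 = 555.1667 ms
Proportion correct = 6/8
IES = 555.1667 / (6/8) = 740.222 ms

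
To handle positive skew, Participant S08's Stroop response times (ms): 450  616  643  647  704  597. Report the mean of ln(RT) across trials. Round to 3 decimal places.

ln(RT): 6.1092, 6.4232, 6.4661, 6.4723, 6.5568, 6.3919
Σ ln(RT) = 38.4197
Mean = 38.4197/6 = 6.40328

6.403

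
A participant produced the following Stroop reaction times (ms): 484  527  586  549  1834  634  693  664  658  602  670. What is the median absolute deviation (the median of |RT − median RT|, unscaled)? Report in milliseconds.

48 ms

Sorted: 484, 527, 549, 586, 602, 634, 658, 664, 670, 693, 1834 → median = 634
|x − 634|: 150, 107, 48, 85, 1200, 0, 59, 30, 24, 32, 36
Sorted deviations: 0, 24, 30, 32, 36, 48, 59, 85, 107, 150, 1200 → MAD = 48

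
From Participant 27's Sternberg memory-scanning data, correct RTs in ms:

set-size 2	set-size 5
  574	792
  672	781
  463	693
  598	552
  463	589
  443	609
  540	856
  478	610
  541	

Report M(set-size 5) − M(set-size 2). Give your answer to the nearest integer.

155 ms

M(set-size 2) = 4772/9 = 530.222
M(set-size 5) = 5482/8 = 685.250
Difference = 685.250 − 530.222 = 155.028 ms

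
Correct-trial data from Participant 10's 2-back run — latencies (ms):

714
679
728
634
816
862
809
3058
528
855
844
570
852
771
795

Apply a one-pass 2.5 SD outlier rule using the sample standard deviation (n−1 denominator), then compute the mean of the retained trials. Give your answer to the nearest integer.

747 ms

n = 15, ΣRT = 13515, M = 901.000
Σ(x−M)² = 5139922.00; s = √(5139922.00/14) = 605.919
Cutoffs: 901.000 ± 2.5·605.919 → [-613.8, 2415.8]
Outside: 3058 → excluded.
Retained (n=14): Σ = 10457, mean = 10457/14 = 746.929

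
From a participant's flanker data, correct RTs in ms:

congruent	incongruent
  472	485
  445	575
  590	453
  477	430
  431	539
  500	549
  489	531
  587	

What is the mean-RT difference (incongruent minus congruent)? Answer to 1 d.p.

M(congruent) = 3991/8 = 498.875
M(incongruent) = 3562/7 = 508.857
Difference = 508.857 − 498.875 = 9.982 ms

10.0 ms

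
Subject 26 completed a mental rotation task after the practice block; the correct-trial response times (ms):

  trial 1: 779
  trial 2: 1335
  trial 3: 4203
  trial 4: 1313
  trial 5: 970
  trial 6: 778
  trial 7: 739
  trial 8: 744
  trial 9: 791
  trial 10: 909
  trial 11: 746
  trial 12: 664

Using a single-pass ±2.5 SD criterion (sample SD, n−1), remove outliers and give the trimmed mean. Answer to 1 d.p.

888.0 ms

n = 12, ΣRT = 13971, M = 1164.250
Σ(x−M)² = 10607722.25; s = √(10607722.25/11) = 982.007
Cutoffs: 1164.250 ± 2.5·982.007 → [-1290.8, 3619.3]
Outside: 4203 → excluded.
Retained (n=11): Σ = 9768, mean = 9768/11 = 888.000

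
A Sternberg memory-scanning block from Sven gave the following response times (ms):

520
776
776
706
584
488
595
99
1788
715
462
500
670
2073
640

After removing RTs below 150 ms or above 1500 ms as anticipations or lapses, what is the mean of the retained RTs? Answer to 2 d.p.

Excluded: 99, 1788, 2073
Retained (n=12): Σ = 7432
Mean = 7432/12 = 619.3333

619.33 ms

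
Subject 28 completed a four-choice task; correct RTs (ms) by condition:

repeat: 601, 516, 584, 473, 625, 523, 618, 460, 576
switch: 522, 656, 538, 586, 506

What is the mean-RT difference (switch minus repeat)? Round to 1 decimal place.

M(repeat) = 4976/9 = 552.889
M(switch) = 2808/5 = 561.600
Difference = 561.600 − 552.889 = 8.711 ms

8.7 ms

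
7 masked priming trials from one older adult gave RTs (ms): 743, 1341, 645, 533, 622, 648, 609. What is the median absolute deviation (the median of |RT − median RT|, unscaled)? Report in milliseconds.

36 ms

Sorted: 533, 609, 622, 645, 648, 743, 1341 → median = 645
|x − 645|: 98, 696, 0, 112, 23, 3, 36
Sorted deviations: 0, 3, 23, 36, 98, 112, 696 → MAD = 36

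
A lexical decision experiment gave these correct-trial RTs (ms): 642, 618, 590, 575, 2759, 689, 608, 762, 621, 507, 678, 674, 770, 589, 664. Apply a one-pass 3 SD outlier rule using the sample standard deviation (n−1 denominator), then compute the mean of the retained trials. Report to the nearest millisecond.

642 ms

n = 15, ΣRT = 11746, M = 783.067
Σ(x−M)² = 4249388.93; s = √(4249388.93/14) = 550.934
Cutoffs: 783.067 ± 3·550.934 → [-869.7, 2435.9]
Outside: 2759 → excluded.
Retained (n=14): Σ = 8987, mean = 8987/14 = 641.929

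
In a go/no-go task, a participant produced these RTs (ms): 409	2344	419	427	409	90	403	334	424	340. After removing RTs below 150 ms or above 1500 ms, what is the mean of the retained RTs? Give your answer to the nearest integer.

396 ms

Excluded: 90, 2344
Retained (n=8): Σ = 3165
Mean = 3165/8 = 395.6250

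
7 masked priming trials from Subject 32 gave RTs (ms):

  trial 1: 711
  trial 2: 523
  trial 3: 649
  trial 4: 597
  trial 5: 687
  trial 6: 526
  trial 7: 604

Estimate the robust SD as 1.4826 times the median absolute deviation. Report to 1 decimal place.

Sorted: 523, 526, 597, 604, 649, 687, 711 → median = 604
|x − 604| sorted: 0, 7, 45, 78, 81, 83, 107 → MAD = 78
Robust SD ≈ 1.4826 × 78 = 115.643

115.6 ms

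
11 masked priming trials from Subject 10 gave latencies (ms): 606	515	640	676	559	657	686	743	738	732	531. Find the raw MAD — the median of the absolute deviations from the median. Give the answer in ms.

Sorted: 515, 531, 559, 606, 640, 657, 676, 686, 732, 738, 743 → median = 657
|x − 657|: 51, 142, 17, 19, 98, 0, 29, 86, 81, 75, 126
Sorted deviations: 0, 17, 19, 29, 51, 75, 81, 86, 98, 126, 142 → MAD = 75

75 ms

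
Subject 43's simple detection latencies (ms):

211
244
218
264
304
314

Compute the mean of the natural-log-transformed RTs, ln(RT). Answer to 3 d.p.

ln(RT): 5.3519, 5.4972, 5.3845, 5.5759, 5.7170, 5.7494
Σ ln(RT) = 33.2759
Mean = 33.2759/6 = 5.54598

5.546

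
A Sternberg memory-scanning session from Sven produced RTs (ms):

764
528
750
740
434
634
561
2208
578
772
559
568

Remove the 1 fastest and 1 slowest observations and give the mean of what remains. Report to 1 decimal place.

645.4 ms

Sorted: 434, 528, 559, 561, 568, 578, 634, 740, 750, 764, 772, 2208
Drop lowest 1 (434) and highest 1 (2208)
Remaining (n=10): Σ = 6454, mean = 6454/10 = 645.400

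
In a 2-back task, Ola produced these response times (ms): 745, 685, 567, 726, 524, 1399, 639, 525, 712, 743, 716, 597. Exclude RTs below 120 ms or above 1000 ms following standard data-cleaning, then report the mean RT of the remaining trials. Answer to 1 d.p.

652.6 ms

Excluded: 1399
Retained (n=11): Σ = 7179
Mean = 7179/11 = 652.6364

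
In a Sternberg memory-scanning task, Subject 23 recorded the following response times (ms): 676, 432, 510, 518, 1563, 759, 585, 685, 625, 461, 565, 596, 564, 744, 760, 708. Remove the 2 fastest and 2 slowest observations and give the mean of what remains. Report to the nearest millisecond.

Sorted: 432, 461, 510, 518, 564, 565, 585, 596, 625, 676, 685, 708, 744, 759, 760, 1563
Drop lowest 2 (432, 461) and highest 2 (760, 1563)
Remaining (n=12): Σ = 7535, mean = 7535/12 = 627.917

628 ms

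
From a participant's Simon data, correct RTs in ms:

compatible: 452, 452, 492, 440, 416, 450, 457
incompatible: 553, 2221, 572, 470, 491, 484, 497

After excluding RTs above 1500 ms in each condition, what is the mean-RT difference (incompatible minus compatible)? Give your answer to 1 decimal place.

incompatible: exclude 2221
M(compatible) = 3159/7 = 451.286
M(incompatible) = 3067/6 = 511.167
Difference = 511.167 − 451.286 = 59.881 ms

59.9 ms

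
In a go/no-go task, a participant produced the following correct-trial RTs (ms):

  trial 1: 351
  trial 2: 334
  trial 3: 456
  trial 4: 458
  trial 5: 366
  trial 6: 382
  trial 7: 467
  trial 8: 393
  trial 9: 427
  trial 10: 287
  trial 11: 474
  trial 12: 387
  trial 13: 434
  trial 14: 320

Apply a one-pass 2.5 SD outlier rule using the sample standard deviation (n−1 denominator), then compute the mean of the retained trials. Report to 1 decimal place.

395.4 ms

n = 14, ΣRT = 5536, M = 395.429
Σ(x−M)² = 45681.43; s = √(45681.43/13) = 59.279
Cutoffs: 395.429 ± 2.5·59.279 → [247.2, 543.6]
No RTs fall outside the cutoffs; all 14 retained. Mean = 5536/14 = 395.429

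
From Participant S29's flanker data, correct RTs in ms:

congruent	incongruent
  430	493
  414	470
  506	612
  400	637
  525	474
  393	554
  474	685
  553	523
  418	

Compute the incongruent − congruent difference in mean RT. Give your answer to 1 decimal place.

M(congruent) = 4113/9 = 457.000
M(incongruent) = 4448/8 = 556.000
Difference = 556.000 − 457.000 = 99.000 ms

99.0 ms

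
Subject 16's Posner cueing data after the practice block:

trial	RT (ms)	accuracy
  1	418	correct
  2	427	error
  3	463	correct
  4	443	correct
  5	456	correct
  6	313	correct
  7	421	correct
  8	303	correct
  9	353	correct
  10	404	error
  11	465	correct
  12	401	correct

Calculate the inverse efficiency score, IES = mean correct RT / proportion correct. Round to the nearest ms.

Correct trials (n=10): 418, 463, 443, 456, 313, 421, 303, 353, 465, 401
Mean correct RT = 4036/10 = 403.6000 ms
Proportion correct = 10/12
IES = 403.6000 / (10/12) = 484.320 ms

484 ms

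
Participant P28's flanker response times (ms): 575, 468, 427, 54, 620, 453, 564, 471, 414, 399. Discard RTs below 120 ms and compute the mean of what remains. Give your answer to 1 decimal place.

Excluded: 54
Retained (n=9): Σ = 4391
Mean = 4391/9 = 487.8889

487.9 ms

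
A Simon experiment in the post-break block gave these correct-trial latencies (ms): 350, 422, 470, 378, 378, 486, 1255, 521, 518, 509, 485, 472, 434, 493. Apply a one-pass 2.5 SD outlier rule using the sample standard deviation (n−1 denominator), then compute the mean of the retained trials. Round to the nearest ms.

n = 14, ΣRT = 7171, M = 512.214
Σ(x−M)² = 633644.36; s = √(633644.36/13) = 220.776
Cutoffs: 512.214 ± 2.5·220.776 → [-39.7, 1064.2]
Outside: 1255 → excluded.
Retained (n=13): Σ = 5916, mean = 5916/13 = 455.077

455 ms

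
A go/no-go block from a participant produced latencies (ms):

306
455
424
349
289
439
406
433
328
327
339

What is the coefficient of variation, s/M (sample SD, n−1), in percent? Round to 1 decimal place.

16.1%

n = 11, Σ = 4095, M = 372.2727
Σ(x−M)² = 35782.182; s = √(35782.182/10) = 59.8182
CV = 59.8182 / 372.2727 = 0.16068 = 16.068%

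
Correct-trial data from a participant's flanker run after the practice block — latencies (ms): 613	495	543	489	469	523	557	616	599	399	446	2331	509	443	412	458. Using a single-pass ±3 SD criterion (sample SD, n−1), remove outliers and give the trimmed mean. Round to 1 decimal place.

504.7 ms

n = 16, ΣRT = 9902, M = 618.875
Σ(x−M)² = 3195175.75; s = √(3195175.75/15) = 461.532
Cutoffs: 618.875 ± 3·461.532 → [-765.7, 2003.5]
Outside: 2331 → excluded.
Retained (n=15): Σ = 7571, mean = 7571/15 = 504.733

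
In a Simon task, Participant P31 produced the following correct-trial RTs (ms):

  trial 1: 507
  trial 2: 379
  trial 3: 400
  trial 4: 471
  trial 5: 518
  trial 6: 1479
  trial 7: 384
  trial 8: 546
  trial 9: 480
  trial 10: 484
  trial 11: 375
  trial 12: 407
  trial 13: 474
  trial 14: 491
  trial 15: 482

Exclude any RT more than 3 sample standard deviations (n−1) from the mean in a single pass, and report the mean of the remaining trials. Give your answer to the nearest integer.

n = 15, ΣRT = 7877, M = 525.133
Σ(x−M)² = 1016403.73; s = √(1016403.73/14) = 269.444
Cutoffs: 525.133 ± 3·269.444 → [-283.2, 1333.5]
Outside: 1479 → excluded.
Retained (n=14): Σ = 6398, mean = 6398/14 = 457.000

457 ms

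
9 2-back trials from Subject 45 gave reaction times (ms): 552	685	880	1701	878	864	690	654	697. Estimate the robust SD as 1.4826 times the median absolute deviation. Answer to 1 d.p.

Sorted: 552, 654, 685, 690, 697, 864, 878, 880, 1701 → median = 697
|x − 697| sorted: 0, 7, 12, 43, 145, 167, 181, 183, 1004 → MAD = 145
Robust SD ≈ 1.4826 × 145 = 214.977

215.0 ms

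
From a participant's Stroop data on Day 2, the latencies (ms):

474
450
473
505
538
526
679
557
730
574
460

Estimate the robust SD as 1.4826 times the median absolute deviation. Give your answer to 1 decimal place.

Sorted: 450, 460, 473, 474, 505, 526, 538, 557, 574, 679, 730 → median = 526
|x − 526| sorted: 0, 12, 21, 31, 48, 52, 53, 66, 76, 153, 204 → MAD = 52
Robust SD ≈ 1.4826 × 52 = 77.095

77.1 ms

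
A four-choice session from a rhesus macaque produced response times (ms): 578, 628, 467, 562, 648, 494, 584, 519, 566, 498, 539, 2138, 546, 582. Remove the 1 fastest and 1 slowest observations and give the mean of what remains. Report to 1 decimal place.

562.0 ms

Sorted: 467, 494, 498, 519, 539, 546, 562, 566, 578, 582, 584, 628, 648, 2138
Drop lowest 1 (467) and highest 1 (2138)
Remaining (n=12): Σ = 6744, mean = 6744/12 = 562.000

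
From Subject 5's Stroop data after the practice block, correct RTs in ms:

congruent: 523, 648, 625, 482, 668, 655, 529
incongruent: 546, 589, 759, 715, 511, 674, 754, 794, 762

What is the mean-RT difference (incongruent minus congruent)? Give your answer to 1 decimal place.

M(congruent) = 4130/7 = 590.000
M(incongruent) = 6104/9 = 678.222
Difference = 678.222 − 590.000 = 88.222 ms

88.2 ms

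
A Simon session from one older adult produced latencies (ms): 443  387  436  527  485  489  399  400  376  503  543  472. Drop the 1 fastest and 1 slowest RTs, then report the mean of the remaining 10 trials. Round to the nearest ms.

454 ms

Sorted: 376, 387, 399, 400, 436, 443, 472, 485, 489, 503, 527, 543
Drop lowest 1 (376) and highest 1 (543)
Remaining (n=10): Σ = 4541, mean = 4541/10 = 454.100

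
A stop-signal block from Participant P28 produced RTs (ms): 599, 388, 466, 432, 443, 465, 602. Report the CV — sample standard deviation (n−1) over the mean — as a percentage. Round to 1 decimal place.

n = 7, Σ = 3395, M = 485.0000
Σ(x−M)² = 41428.000; s = √(41428.000/6) = 83.0943
CV = 83.0943 / 485.0000 = 0.17133 = 17.133%

17.1%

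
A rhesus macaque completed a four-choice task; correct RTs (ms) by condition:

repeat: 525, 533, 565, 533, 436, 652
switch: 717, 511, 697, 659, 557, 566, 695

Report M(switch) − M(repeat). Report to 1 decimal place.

M(repeat) = 3244/6 = 540.667
M(switch) = 4402/7 = 628.857
Difference = 628.857 − 540.667 = 88.190 ms

88.2 ms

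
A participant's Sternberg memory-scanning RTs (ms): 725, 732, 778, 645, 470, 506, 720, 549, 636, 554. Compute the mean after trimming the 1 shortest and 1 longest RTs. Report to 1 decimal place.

Sorted: 470, 506, 549, 554, 636, 645, 720, 725, 732, 778
Drop lowest 1 (470) and highest 1 (778)
Remaining (n=8): Σ = 5067, mean = 5067/8 = 633.375

633.4 ms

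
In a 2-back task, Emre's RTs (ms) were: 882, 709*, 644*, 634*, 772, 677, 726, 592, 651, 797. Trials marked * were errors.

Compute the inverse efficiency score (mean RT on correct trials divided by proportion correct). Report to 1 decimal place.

1040.2 ms

Correct trials (n=7): 882, 772, 677, 726, 592, 651, 797
Mean correct RT = 5097/7 = 728.1429 ms
Proportion correct = 7/10
IES = 728.1429 / (7/10) = 1040.204 ms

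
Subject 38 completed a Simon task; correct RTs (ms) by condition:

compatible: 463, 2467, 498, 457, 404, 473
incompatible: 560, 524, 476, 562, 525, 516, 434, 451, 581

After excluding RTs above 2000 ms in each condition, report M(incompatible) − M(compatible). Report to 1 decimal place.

55.3 ms

compatible: exclude 2467
M(compatible) = 2295/5 = 459.000
M(incompatible) = 4629/9 = 514.333
Difference = 514.333 − 459.000 = 55.333 ms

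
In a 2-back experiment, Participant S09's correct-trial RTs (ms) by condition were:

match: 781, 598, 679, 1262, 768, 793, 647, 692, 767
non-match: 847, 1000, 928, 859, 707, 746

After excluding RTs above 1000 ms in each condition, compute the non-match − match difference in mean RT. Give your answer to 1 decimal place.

132.2 ms

match: exclude 1262
M(match) = 5725/8 = 715.625
M(non-match) = 5087/6 = 847.833
Difference = 847.833 − 715.625 = 132.208 ms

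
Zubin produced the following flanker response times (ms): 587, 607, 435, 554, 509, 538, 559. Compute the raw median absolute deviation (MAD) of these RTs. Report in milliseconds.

33 ms

Sorted: 435, 509, 538, 554, 559, 587, 607 → median = 554
|x − 554|: 33, 53, 119, 0, 45, 16, 5
Sorted deviations: 0, 5, 16, 33, 45, 53, 119 → MAD = 33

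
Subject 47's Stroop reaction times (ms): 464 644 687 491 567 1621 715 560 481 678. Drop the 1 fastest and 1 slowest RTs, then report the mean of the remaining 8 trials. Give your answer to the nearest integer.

Sorted: 464, 481, 491, 560, 567, 644, 678, 687, 715, 1621
Drop lowest 1 (464) and highest 1 (1621)
Remaining (n=8): Σ = 4823, mean = 4823/8 = 602.875

603 ms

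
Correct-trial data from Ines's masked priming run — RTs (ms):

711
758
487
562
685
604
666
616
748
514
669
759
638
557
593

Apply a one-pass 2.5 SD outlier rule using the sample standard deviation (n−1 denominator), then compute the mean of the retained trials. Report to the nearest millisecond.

638 ms

n = 15, ΣRT = 9567, M = 637.800
Σ(x−M)² = 104602.40; s = √(104602.40/14) = 86.438
Cutoffs: 637.800 ± 2.5·86.438 → [421.7, 853.9]
No RTs fall outside the cutoffs; all 15 retained. Mean = 9567/15 = 637.800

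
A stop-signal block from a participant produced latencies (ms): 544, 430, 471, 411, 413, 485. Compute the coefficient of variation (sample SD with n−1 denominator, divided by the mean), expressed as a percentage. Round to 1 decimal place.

11.2%

n = 6, Σ = 2754, M = 459.0000
Σ(x−M)² = 13306.000; s = √(13306.000/5) = 51.5868
CV = 51.5868 / 459.0000 = 0.11239 = 11.239%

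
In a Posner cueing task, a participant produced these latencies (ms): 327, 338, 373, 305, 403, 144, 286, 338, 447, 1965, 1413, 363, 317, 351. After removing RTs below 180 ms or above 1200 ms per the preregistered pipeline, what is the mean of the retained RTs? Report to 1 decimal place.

Excluded: 144, 1413, 1965
Retained (n=11): Σ = 3848
Mean = 3848/11 = 349.8182

349.8 ms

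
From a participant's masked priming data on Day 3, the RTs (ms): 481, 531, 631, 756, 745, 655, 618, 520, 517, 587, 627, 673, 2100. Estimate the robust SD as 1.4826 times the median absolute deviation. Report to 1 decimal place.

Sorted: 481, 517, 520, 531, 587, 618, 627, 631, 655, 673, 745, 756, 2100 → median = 627
|x − 627| sorted: 0, 4, 9, 28, 40, 46, 96, 107, 110, 118, 129, 146, 1473 → MAD = 96
Robust SD ≈ 1.4826 × 96 = 142.330

142.3 ms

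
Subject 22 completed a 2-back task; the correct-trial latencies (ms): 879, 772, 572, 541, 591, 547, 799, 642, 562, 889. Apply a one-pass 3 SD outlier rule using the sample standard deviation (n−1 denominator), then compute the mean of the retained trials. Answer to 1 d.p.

n = 10, ΣRT = 6794, M = 679.400
Σ(x−M)² = 177866.40; s = √(177866.40/9) = 140.581
Cutoffs: 679.400 ± 3·140.581 → [257.7, 1101.1]
No RTs fall outside the cutoffs; all 10 retained. Mean = 6794/10 = 679.400

679.4 ms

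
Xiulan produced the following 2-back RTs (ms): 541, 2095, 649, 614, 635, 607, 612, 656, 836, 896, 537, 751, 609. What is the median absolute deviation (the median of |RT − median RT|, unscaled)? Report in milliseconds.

28 ms

Sorted: 537, 541, 607, 609, 612, 614, 635, 649, 656, 751, 836, 896, 2095 → median = 635
|x − 635|: 94, 1460, 14, 21, 0, 28, 23, 21, 201, 261, 98, 116, 26
Sorted deviations: 0, 14, 21, 21, 23, 26, 28, 94, 98, 116, 201, 261, 1460 → MAD = 28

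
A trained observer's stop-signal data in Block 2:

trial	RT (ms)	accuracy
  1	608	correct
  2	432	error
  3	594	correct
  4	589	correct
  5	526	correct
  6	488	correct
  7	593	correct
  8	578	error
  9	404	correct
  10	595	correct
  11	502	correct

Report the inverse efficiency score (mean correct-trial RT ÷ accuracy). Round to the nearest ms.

Correct trials (n=9): 608, 594, 589, 526, 488, 593, 404, 595, 502
Mean correct RT = 4899/9 = 544.3333 ms
Proportion correct = 9/11
IES = 544.3333 / (9/11) = 665.296 ms

665 ms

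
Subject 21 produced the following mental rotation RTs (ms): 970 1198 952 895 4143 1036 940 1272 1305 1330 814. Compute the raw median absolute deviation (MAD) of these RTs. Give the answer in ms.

162 ms

Sorted: 814, 895, 940, 952, 970, 1036, 1198, 1272, 1305, 1330, 4143 → median = 1036
|x − 1036|: 66, 162, 84, 141, 3107, 0, 96, 236, 269, 294, 222
Sorted deviations: 0, 66, 84, 96, 141, 162, 222, 236, 269, 294, 3107 → MAD = 162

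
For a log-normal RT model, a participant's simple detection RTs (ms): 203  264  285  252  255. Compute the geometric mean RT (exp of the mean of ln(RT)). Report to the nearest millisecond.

ln(RT): 5.3132, 5.5759, 5.6525, 5.5294, 5.5413
Mean ln(RT) = 27.6123/5 = 5.52247
Geometric mean = exp(5.52247) = 250.25 ms

250 ms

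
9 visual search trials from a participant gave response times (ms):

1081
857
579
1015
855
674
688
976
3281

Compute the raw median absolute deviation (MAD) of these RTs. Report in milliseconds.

169 ms

Sorted: 579, 674, 688, 855, 857, 976, 1015, 1081, 3281 → median = 857
|x − 857|: 224, 0, 278, 158, 2, 183, 169, 119, 2424
Sorted deviations: 0, 2, 119, 158, 169, 183, 224, 278, 2424 → MAD = 169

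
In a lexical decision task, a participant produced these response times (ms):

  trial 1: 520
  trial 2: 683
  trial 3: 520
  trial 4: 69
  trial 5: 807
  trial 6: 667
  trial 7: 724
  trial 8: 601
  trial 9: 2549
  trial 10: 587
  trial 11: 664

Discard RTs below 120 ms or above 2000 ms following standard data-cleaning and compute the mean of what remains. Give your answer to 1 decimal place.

Excluded: 69, 2549
Retained (n=9): Σ = 5773
Mean = 5773/9 = 641.4444

641.4 ms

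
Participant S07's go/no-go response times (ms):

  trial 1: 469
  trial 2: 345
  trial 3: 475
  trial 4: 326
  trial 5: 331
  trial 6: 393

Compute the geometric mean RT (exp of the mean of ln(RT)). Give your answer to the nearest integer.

385 ms

ln(RT): 6.1506, 5.8435, 6.1633, 5.7869, 5.8021, 5.9738
Mean ln(RT) = 35.7203/6 = 5.95338
Geometric mean = exp(5.95338) = 385.05 ms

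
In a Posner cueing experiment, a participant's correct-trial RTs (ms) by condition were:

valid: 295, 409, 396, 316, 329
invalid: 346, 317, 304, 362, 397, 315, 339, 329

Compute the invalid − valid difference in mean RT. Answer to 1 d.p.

-10.4 ms

M(valid) = 1745/5 = 349.000
M(invalid) = 2709/8 = 338.625
Difference = 338.625 − 349.000 = -10.375 ms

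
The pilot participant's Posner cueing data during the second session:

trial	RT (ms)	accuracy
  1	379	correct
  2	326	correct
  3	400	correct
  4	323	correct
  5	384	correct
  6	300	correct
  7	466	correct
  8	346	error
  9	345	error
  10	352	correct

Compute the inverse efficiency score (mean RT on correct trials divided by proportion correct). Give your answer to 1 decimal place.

Correct trials (n=8): 379, 326, 400, 323, 384, 300, 466, 352
Mean correct RT = 2930/8 = 366.2500 ms
Proportion correct = 8/10
IES = 366.2500 / (8/10) = 457.812 ms

457.8 ms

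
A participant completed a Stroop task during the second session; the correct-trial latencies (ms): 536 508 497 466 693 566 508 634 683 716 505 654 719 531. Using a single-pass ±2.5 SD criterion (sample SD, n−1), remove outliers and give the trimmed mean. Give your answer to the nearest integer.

n = 14, ΣRT = 8216, M = 586.857
Σ(x−M)² = 109339.71; s = √(109339.71/13) = 91.710
Cutoffs: 586.857 ± 2.5·91.710 → [357.6, 816.1]
No RTs fall outside the cutoffs; all 14 retained. Mean = 8216/14 = 586.857

587 ms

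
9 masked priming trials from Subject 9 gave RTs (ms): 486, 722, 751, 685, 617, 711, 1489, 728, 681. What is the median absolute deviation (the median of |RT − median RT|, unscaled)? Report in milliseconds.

Sorted: 486, 617, 681, 685, 711, 722, 728, 751, 1489 → median = 711
|x − 711|: 225, 11, 40, 26, 94, 0, 778, 17, 30
Sorted deviations: 0, 11, 17, 26, 30, 40, 94, 225, 778 → MAD = 30

30 ms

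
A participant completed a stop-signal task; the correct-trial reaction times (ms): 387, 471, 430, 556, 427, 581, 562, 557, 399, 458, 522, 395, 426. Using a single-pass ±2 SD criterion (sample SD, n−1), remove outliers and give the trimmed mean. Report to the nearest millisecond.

n = 13, ΣRT = 6171, M = 474.692
Σ(x−M)² = 61252.77; s = √(61252.77/12) = 71.445
Cutoffs: 474.692 ± 2·71.445 → [331.8, 617.6]
No RTs fall outside the cutoffs; all 13 retained. Mean = 6171/13 = 474.692

475 ms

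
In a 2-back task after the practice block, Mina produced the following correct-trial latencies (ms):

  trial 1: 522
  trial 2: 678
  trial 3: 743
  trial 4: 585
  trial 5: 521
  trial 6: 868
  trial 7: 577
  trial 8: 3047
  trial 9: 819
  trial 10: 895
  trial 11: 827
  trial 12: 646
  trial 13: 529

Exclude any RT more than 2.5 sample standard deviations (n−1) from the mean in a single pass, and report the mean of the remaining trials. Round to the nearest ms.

n = 13, ΣRT = 11257, M = 865.923
Σ(x−M)² = 5373620.92; s = √(5373620.92/12) = 669.180
Cutoffs: 865.923 ± 2.5·669.180 → [-807.0, 2538.9]
Outside: 3047 → excluded.
Retained (n=12): Σ = 8210, mean = 8210/12 = 684.167

684 ms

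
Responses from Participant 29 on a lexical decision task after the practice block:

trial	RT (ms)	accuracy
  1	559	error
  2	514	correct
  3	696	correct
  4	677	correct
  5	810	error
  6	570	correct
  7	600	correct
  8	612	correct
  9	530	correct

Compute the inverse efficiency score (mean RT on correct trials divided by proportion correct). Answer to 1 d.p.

Correct trials (n=7): 514, 696, 677, 570, 600, 612, 530
Mean correct RT = 4199/7 = 599.8571 ms
Proportion correct = 7/9
IES = 599.8571 / (7/9) = 771.245 ms

771.2 ms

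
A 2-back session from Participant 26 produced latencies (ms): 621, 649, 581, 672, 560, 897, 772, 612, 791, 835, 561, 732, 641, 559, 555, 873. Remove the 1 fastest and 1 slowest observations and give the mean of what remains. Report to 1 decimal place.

675.6 ms

Sorted: 555, 559, 560, 561, 581, 612, 621, 641, 649, 672, 732, 772, 791, 835, 873, 897
Drop lowest 1 (555) and highest 1 (897)
Remaining (n=14): Σ = 9459, mean = 9459/14 = 675.643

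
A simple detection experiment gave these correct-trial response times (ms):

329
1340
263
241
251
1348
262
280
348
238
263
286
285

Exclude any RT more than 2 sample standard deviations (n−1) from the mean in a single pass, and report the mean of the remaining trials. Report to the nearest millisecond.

277 ms

n = 13, ΣRT = 5734, M = 441.077
Σ(x−M)² = 1939042.92; s = √(1939042.92/12) = 401.979
Cutoffs: 441.077 ± 2·401.979 → [-362.9, 1245.0]
Outside: 1340, 1348 → excluded.
Retained (n=11): Σ = 3046, mean = 3046/11 = 276.909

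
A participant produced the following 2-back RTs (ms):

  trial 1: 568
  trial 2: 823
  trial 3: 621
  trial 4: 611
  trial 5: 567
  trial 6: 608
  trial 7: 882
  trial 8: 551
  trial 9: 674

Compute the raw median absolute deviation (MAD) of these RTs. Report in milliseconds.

Sorted: 551, 567, 568, 608, 611, 621, 674, 823, 882 → median = 611
|x − 611|: 43, 212, 10, 0, 44, 3, 271, 60, 63
Sorted deviations: 0, 3, 10, 43, 44, 60, 63, 212, 271 → MAD = 44

44 ms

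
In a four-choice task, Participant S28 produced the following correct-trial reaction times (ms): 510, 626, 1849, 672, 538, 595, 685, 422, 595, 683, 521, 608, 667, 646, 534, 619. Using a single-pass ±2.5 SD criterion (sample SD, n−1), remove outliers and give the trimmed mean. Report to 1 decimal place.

n = 16, ΣRT = 10770, M = 673.125
Σ(x−M)² = 1555723.75; s = √(1555723.75/15) = 322.048
Cutoffs: 673.125 ± 2.5·322.048 → [-132.0, 1478.2]
Outside: 1849 → excluded.
Retained (n=15): Σ = 8921, mean = 8921/15 = 594.733

594.7 ms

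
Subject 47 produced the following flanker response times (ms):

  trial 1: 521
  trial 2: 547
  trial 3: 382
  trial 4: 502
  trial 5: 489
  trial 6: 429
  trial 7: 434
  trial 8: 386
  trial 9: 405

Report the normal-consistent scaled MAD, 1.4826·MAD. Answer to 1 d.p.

77.1 ms

Sorted: 382, 386, 405, 429, 434, 489, 502, 521, 547 → median = 434
|x − 434| sorted: 0, 5, 29, 48, 52, 55, 68, 87, 113 → MAD = 52
Robust SD ≈ 1.4826 × 52 = 77.095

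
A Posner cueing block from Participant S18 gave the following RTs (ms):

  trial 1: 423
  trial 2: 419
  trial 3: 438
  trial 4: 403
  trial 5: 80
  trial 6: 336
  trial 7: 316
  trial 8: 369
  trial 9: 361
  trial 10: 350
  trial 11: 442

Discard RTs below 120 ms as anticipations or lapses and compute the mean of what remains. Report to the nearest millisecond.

Excluded: 80
Retained (n=10): Σ = 3857
Mean = 3857/10 = 385.7000

386 ms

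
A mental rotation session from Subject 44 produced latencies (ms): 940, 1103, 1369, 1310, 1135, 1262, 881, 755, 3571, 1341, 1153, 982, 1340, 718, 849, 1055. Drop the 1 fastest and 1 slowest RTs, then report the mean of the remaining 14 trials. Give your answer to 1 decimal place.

Sorted: 718, 755, 849, 881, 940, 982, 1055, 1103, 1135, 1153, 1262, 1310, 1340, 1341, 1369, 3571
Drop lowest 1 (718) and highest 1 (3571)
Remaining (n=14): Σ = 15475, mean = 15475/14 = 1105.357

1105.4 ms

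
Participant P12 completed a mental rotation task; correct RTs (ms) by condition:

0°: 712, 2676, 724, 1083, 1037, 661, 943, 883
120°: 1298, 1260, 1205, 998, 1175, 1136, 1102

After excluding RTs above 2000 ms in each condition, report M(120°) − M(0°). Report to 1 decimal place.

304.4 ms

0°: exclude 2676
M(0°) = 6043/7 = 863.286
M(120°) = 8174/7 = 1167.714
Difference = 1167.714 − 863.286 = 304.429 ms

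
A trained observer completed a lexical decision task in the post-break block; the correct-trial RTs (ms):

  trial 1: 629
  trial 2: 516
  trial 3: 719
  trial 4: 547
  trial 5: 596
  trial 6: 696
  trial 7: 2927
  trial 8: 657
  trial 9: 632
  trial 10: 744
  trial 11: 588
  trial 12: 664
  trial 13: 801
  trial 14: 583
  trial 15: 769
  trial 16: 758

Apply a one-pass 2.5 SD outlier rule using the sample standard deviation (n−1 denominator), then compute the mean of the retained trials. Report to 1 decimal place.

n = 16, ΣRT = 12826, M = 801.625
Σ(x−M)² = 4922049.75; s = √(4922049.75/15) = 572.832
Cutoffs: 801.625 ± 2.5·572.832 → [-630.5, 2233.7]
Outside: 2927 → excluded.
Retained (n=15): Σ = 9899, mean = 9899/15 = 659.933

659.9 ms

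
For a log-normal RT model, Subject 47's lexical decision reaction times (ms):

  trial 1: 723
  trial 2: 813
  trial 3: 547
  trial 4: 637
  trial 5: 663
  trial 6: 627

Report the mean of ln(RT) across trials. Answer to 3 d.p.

ln(RT): 6.5834, 6.7007, 6.3044, 6.4568, 6.4968, 6.4409
Σ ln(RT) = 38.9831
Mean = 38.9831/6 = 6.49718

6.497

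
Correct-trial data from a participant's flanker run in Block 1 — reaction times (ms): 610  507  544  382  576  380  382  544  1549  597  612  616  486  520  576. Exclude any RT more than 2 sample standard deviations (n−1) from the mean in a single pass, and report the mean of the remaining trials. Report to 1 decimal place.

523.7 ms

n = 15, ΣRT = 8881, M = 592.067
Σ(x−M)² = 1079082.93; s = √(1079082.93/14) = 277.628
Cutoffs: 592.067 ± 2·277.628 → [36.8, 1147.3]
Outside: 1549 → excluded.
Retained (n=14): Σ = 7332, mean = 7332/14 = 523.714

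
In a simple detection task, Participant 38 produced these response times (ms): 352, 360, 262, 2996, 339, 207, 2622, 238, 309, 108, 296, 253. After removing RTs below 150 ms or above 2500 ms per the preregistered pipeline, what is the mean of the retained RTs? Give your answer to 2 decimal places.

Excluded: 108, 2622, 2996
Retained (n=9): Σ = 2616
Mean = 2616/9 = 290.6667

290.67 ms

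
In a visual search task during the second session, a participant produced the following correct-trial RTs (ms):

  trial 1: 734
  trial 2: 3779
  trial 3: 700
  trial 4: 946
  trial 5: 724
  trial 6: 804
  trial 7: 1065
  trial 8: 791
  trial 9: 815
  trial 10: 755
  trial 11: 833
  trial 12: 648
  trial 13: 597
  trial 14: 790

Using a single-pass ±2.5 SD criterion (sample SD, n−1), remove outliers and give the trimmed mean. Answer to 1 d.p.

784.8 ms

n = 14, ΣRT = 13981, M = 998.643
Σ(x−M)² = 8501537.21; s = √(8501537.21/13) = 808.681
Cutoffs: 998.643 ± 2.5·808.681 → [-1023.1, 3020.3]
Outside: 3779 → excluded.
Retained (n=13): Σ = 10202, mean = 10202/13 = 784.769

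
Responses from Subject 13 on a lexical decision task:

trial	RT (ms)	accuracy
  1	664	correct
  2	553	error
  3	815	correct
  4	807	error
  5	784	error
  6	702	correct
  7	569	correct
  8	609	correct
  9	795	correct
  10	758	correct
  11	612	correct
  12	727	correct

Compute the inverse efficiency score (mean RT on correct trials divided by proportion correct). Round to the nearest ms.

Correct trials (n=9): 664, 815, 702, 569, 609, 795, 758, 612, 727
Mean correct RT = 6251/9 = 694.5556 ms
Proportion correct = 9/12
IES = 694.5556 / (9/12) = 926.074 ms

926 ms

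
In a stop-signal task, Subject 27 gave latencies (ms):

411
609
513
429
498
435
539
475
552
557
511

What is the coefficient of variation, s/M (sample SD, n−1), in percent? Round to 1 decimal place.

12.2%

n = 11, Σ = 5529, M = 502.6364
Σ(x−M)² = 37384.545; s = √(37384.545/10) = 61.1429
CV = 61.1429 / 502.6364 = 0.12164 = 12.164%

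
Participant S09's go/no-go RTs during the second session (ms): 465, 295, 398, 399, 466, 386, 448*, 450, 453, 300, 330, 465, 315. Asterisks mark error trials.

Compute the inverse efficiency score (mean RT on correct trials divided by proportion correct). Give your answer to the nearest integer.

Correct trials (n=12): 465, 295, 398, 399, 466, 386, 450, 453, 300, 330, 465, 315
Mean correct RT = 4722/12 = 393.5000 ms
Proportion correct = 12/13
IES = 393.5000 / (12/13) = 426.292 ms

426 ms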